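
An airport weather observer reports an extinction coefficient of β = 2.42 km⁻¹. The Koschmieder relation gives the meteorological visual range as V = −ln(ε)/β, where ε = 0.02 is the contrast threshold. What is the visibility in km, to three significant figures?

V = −ln(0.02) / 2.42 = 3.912 / 2.42 = 1.6165 km.

1.62 km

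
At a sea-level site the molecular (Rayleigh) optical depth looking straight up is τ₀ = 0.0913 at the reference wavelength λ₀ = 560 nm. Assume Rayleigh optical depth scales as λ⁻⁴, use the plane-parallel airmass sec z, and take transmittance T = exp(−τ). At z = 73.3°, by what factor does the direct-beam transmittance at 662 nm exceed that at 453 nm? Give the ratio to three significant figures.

1.78

Airmass: sec 73.3° = 3.4799.
τ(662 nm) = 0.0913 × (560/662)⁴ × 3.4799 = 0.0913 × 0.5121 × 3.4799 = 0.1627.
τ(453 nm) = 0.0913 × (560/453)⁴ × 3.4799 = 0.0913 × 2.3354 × 3.4799 = 0.7420.
T(662)/T(453) = exp(τ_B − τ_A) = exp(0.5793) = 1.7848.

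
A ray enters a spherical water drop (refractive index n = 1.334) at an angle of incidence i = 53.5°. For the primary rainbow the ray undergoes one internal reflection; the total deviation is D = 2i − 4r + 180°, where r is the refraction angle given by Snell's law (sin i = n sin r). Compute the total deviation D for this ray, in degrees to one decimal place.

138.8°

sin r = sin 53.5° / 1.334 = 0.8039/1.334 = 0.6026; r = 37.06°.
D = 2·53.5° − 4·37.06° + 180° = 107.00° − 148.22° + 180° = 138.78°.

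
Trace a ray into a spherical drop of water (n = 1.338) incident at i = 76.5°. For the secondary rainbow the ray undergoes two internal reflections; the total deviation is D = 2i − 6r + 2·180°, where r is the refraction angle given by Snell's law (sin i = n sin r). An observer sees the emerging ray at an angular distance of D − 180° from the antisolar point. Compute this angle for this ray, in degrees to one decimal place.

sin r = sin 76.5° / 1.338 = 0.9724/1.338 = 0.7267; r = 46.61°.
D = 2·76.5° − 6·46.61° + 2·180° = 153.00° − 279.68° + 360° = 233.32°.
Angle from antisolar point = D − 180° = 53.32°.

53.3°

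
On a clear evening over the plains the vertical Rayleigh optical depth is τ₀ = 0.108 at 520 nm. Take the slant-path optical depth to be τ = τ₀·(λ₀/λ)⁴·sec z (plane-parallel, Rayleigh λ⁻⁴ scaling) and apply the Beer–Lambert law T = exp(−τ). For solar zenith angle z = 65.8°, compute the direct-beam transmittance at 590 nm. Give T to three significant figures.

0.853

sec 65.8° = 2.4395.
τ = 0.108 × (520/590)⁴ × 2.4395 = 0.108 × 0.6034 × 2.4395 = 0.1590.
T = exp(−0.1590) = 0.8530.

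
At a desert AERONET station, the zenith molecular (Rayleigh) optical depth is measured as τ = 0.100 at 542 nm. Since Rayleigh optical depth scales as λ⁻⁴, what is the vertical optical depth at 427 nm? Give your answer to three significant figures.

0.260

τ(427 nm) = τ(542 nm) × (542/427)⁴ = 0.100 × (1.2693)⁴ = 0.100 × 2.5959 = 0.2596.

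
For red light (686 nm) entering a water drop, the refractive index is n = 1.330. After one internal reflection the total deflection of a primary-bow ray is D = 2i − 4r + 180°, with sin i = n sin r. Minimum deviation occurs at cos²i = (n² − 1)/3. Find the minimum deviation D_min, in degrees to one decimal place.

cos²i = (1.76890 − 1)/3 = 0.25630; i = arccos(0.50626) = 59.585°.
sin r = sin 59.585°/1.330 = 0.64841; r = 40.422°.
D_min = 2·59.585° − 4·40.422° + 180° = 137.484°.

137.5°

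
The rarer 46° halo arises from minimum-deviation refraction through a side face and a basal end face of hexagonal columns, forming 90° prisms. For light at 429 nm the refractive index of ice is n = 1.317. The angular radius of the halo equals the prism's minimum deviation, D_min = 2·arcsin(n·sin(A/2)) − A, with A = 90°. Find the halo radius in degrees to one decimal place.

n·sin(A/2) = 1.317 × sin 45° = 1.317 × 0.7071 = 0.9313.
D_min = 2·arcsin(0.9313) − 90° = 2 × 68.632° − 90° = 47.264°.

47.3°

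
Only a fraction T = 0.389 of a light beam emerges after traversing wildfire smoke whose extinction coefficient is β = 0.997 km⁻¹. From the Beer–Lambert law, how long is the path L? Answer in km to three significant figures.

0.947 km

Beer–Lambert: T = exp(−βL) ⇒ L = −ln(T)/β = −ln(0.389)/0.997 = 0.9442/0.997 = 0.947 km.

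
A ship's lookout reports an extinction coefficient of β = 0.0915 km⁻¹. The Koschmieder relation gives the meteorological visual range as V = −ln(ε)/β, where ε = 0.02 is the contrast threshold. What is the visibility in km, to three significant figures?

V = −ln(0.02) / 0.0915 = 3.912 / 0.0915 = 42.7543 km.

42.8 km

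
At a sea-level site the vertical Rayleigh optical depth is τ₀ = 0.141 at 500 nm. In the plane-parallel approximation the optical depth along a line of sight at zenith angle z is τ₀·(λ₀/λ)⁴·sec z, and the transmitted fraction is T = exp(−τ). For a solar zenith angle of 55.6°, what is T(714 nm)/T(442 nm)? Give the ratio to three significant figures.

1.42

Airmass: sec 55.6° = 1.7700.
τ(714 nm) = 0.141 × (500/714)⁴ × 1.7700 = 0.141 × 0.2405 × 1.7700 = 0.0600.
τ(442 nm) = 0.141 × (500/442)⁴ × 1.7700 = 0.141 × 1.6375 × 1.7700 = 0.4087.
T(714)/T(442) = exp(τ_B − τ_A) = exp(0.3487) = 1.4172.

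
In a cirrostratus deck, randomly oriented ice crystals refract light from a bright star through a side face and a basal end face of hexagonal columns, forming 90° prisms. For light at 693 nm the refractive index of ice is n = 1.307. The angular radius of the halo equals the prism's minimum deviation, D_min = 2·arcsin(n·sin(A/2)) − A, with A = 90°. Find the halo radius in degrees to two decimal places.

45.09°

n·sin(A/2) = 1.307 × sin 45° = 1.307 × 0.7071 = 0.9242.
D_min = 2·arcsin(0.9242) − 90° = 2 × 67.546° − 90° = 45.093°.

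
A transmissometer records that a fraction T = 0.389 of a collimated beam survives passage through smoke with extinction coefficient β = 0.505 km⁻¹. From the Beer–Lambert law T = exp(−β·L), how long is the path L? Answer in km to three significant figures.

Beer–Lambert: T = exp(−βL) ⇒ L = −ln(T)/β = −ln(0.389)/0.505 = 0.9442/0.505 = 1.87 km.

1.87 km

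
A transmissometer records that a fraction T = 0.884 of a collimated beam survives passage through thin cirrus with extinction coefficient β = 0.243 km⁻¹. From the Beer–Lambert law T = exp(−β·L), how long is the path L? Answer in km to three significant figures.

Beer–Lambert: T = exp(−βL) ⇒ L = −ln(T)/β = −ln(0.884)/0.243 = 0.1233/0.243 = 0.5074 km.

0.507 km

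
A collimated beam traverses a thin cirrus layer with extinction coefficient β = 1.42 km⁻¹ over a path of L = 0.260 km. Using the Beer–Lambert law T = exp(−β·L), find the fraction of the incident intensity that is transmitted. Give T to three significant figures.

τ = β·L = 1.42 × 0.260 = 0.3692.
T = exp(−0.3692) = 0.6913.

0.691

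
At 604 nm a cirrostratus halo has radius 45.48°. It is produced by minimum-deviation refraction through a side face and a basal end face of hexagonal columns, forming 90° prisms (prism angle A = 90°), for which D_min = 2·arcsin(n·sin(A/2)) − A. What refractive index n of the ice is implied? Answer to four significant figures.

Rearranging: n = sin((D_min + A)/2) / sin(A/2).
(D_min + A)/2 = (45.48° + 90°)/2 = 67.740°.
n = sin 67.740° / sin 45° = 0.9255 / 0.7071 = 1.3088.

1.309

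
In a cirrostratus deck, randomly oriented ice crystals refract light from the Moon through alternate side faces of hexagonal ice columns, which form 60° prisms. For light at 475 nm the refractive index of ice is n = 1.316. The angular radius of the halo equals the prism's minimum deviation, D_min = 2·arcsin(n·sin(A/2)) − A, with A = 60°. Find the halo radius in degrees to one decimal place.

22.3°

n·sin(A/2) = 1.316 × sin 30° = 1.316 × 0.5000 = 0.6580.
D_min = 2·arcsin(0.6580) − 60° = 2 × 41.148° − 60° = 22.295°.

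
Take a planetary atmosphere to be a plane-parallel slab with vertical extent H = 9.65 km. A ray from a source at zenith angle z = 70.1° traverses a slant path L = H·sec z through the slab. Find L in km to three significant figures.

sec z = 1/cos 70.1° = 2.9379.
L = 9.65 × 2.9379 = 28.351 km.

28.4 km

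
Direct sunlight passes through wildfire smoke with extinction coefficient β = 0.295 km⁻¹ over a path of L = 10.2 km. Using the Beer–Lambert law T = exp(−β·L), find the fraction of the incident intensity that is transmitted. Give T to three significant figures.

τ = β·L = 0.295 × 10.2 = 3.0090.
T = exp(−3.0090) = 0.0493.

0.0493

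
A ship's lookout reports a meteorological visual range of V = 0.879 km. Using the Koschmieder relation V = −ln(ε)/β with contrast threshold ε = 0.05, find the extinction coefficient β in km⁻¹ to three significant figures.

3.41 km⁻¹

β = −ln(0.05) / V = 2.996 / 0.879 = 3.4081 km⁻¹.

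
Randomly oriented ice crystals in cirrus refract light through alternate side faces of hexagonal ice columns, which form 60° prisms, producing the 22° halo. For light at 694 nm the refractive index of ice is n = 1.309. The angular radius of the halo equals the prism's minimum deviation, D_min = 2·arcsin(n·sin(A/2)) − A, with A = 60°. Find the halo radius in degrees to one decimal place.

21.8°

n·sin(A/2) = 1.309 × sin 30° = 1.309 × 0.5000 = 0.6545.
D_min = 2·arcsin(0.6545) − 60° = 2 × 40.882° − 60° = 21.763°.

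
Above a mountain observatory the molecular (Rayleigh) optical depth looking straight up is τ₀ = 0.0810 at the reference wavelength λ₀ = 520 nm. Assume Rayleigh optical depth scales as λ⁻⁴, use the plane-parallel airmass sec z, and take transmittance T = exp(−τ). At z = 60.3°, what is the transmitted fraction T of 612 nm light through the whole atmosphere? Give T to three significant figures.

0.918

sec 60.3° = 2.0183.
τ = 0.0810 × (520/612)⁴ × 2.0183 = 0.0810 × 0.5212 × 2.0183 = 0.0852.
T = exp(−0.0852) = 0.9183.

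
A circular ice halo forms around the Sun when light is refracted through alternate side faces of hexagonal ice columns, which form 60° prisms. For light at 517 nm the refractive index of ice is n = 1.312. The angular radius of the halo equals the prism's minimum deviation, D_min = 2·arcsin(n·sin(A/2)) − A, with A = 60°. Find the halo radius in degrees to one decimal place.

22.0°

n·sin(A/2) = 1.312 × sin 30° = 1.312 × 0.5000 = 0.6560.
D_min = 2·arcsin(0.6560) − 60° = 2 × 40.996° − 60° = 21.991°.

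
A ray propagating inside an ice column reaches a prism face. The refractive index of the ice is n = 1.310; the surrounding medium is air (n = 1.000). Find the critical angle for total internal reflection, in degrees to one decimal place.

49.8°

sin θ_c = n_air / n = 1.000 / 1.310 = 0.7634.
θ_c = arcsin(0.7634) = 49.76°.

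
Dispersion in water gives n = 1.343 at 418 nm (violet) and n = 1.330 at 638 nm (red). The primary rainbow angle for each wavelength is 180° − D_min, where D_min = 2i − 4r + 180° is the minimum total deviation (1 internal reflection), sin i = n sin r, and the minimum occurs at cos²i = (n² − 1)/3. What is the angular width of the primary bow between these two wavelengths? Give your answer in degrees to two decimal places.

At 418 nm (n = 1.343): cos²i = 0.26788 → i = 58.830°, r = 39.577°, D_min = 139.354°, rainbow angle = 40.646°.
At 638 nm (n = 1.330): cos²i = 0.25630 → i = 59.585°, r = 40.422°, D_min = 137.484°, rainbow angle = 42.516°.
Angular width = |40.646° − 42.516°| = 1.871°.

1.87°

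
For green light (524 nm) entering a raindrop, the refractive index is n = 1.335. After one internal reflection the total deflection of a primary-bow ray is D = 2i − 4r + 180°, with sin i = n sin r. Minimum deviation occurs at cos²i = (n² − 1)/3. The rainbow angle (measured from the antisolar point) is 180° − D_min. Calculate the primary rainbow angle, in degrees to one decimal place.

41.8°

cos²i = (1.78222 − 1)/3 = 0.26074; i = arccos(0.51063) = 59.294°.
sin r = sin 59.294°/1.335 = 0.64405; r = 40.094°.
D_min = 2·59.294° − 4·40.094° + 180° = 138.212°.
Rainbow angle = 180° − D_min = 41.788°.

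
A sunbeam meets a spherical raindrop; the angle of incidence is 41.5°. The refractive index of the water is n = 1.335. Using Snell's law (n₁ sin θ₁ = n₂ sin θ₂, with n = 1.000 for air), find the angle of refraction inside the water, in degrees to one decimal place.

29.8°

Snell: sin θ_r = sin θ_i / n = sin 41.5° / 1.335 = 0.6626 / 1.335 = 0.4963.
θ_r = arcsin(0.4963) = 29.76°.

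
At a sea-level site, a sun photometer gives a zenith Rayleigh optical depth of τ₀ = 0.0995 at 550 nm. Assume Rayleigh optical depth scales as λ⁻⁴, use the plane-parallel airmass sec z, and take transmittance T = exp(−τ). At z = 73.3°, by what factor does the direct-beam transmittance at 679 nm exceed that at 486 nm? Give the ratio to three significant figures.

1.52

Airmass: sec 73.3° = 3.4799.
τ(679 nm) = 0.0995 × (550/679)⁴ × 3.4799 = 0.0995 × 0.4305 × 3.4799 = 0.1491.
τ(486 nm) = 0.0995 × (550/486)⁴ × 3.4799 = 0.0995 × 1.6402 × 3.4799 = 0.5679.
T(679)/T(486) = exp(τ_B − τ_A) = exp(0.4189) = 1.5203.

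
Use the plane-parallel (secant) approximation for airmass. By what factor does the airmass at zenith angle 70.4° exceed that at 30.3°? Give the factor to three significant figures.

2.57

X(70.4°)/X(30.3°) = sec 70.4° / sec 30.3° = cos 30.3° / cos 70.4° = 0.8634/0.3355 = 2.5738.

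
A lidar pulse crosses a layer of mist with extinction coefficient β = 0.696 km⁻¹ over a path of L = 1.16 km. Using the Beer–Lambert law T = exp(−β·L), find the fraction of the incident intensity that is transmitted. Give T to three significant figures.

0.446

τ = β·L = 0.696 × 1.16 = 0.8074.
T = exp(−0.8074) = 0.4460.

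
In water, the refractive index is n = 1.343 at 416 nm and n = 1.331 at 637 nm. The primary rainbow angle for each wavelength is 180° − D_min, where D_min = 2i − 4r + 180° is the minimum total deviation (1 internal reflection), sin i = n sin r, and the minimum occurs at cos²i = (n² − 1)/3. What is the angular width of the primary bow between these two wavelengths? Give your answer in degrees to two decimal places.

1.72°

At 416 nm (n = 1.343): cos²i = 0.26788 → i = 58.830°, r = 39.577°, D_min = 139.354°, rainbow angle = 40.646°.
At 637 nm (n = 1.331): cos²i = 0.25719 → i = 59.527°, r = 40.356°, D_min = 137.630°, rainbow angle = 42.370°.
Angular width = |40.646° − 42.370°| = 1.724°.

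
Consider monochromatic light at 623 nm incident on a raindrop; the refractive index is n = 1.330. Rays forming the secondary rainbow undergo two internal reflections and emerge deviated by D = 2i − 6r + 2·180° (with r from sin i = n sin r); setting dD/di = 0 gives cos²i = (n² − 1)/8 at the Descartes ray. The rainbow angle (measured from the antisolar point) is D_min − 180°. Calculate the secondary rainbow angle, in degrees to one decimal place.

50.1°

cos²i = (1.76890 − 1)/8 = 0.09611; i = arccos(0.31002) = 71.940°.
sin r = sin 71.940°/1.330 = 0.71483; r = 45.630°.
D_min = 2·71.940° − 6·45.630° + 360° = 230.101°.
Rainbow angle = D_min − 180° = 50.101°.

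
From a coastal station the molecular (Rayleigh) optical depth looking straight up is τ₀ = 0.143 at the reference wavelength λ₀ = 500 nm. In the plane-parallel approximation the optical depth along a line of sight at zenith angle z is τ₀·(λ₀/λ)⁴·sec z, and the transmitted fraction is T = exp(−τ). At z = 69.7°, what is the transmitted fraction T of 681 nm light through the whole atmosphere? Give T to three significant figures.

0.887

sec 69.7° = 2.8824.
τ = 0.143 × (500/681)⁴ × 2.8824 = 0.143 × 0.2906 × 2.8824 = 0.1198.
T = exp(−0.1198) = 0.8871.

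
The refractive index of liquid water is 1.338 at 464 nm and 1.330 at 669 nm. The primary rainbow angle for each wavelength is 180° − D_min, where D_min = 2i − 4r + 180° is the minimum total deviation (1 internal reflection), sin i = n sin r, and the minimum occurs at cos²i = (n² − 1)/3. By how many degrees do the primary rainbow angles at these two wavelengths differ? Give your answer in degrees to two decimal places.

At 464 nm (n = 1.338): cos²i = 0.26341 → i = 59.120°, r = 39.899°, D_min = 138.643°, rainbow angle = 41.357°.
At 669 nm (n = 1.330): cos²i = 0.25630 → i = 59.585°, r = 40.422°, D_min = 137.484°, rainbow angle = 42.516°.
Angular width = |41.357° − 42.516°| = 1.160°.

1.16°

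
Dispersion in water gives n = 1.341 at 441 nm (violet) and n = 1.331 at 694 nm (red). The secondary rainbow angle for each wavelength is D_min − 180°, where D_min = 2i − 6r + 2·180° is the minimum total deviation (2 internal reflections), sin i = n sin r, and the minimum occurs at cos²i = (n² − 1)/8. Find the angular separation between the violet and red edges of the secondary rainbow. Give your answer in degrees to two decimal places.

2.60°

At 441 nm (n = 1.341): cos²i = 0.09979 → i = 71.586°, r = 45.034°, D_min = 232.966°, rainbow angle = 52.966°.
At 694 nm (n = 1.331): cos²i = 0.09645 → i = 71.907°, r = 45.575°, D_min = 230.365°, rainbow angle = 50.365°.
Angular width = |52.966° − 50.365°| = 2.601°.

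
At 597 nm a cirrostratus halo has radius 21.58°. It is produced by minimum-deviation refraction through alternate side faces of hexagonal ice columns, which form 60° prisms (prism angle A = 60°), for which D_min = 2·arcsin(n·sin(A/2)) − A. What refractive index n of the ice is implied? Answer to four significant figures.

Rearranging: n = sin((D_min + A)/2) / sin(A/2).
(D_min + A)/2 = (21.58° + 60°)/2 = 40.790°.
n = sin 40.790° / sin 30° = 0.6533 / 0.5000 = 1.3066.

1.307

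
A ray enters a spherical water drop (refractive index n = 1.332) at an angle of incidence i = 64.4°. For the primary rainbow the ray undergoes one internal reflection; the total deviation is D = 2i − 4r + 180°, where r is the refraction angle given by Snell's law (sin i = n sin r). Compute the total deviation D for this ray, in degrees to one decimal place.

138.3°

sin r = sin 64.4° / 1.332 = 0.9018/1.332 = 0.6771; r = 42.61°.
D = 2·64.4° − 4·42.61° + 180° = 128.80° − 170.45° + 180° = 138.35°.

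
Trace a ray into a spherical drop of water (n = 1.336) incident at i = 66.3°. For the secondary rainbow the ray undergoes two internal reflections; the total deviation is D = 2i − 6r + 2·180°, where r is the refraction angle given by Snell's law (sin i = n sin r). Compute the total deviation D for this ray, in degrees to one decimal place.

sin r = sin 66.3° / 1.336 = 0.9157/1.336 = 0.6854; r = 43.27°.
D = 2·66.3° − 6·43.27° + 2·180° = 132.60° − 259.59° + 360° = 233.01°.

233.0°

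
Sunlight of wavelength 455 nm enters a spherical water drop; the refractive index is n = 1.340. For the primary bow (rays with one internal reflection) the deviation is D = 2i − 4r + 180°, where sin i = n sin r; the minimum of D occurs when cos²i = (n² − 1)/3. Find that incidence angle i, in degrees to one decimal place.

59.0°

cos²i = (1.340² − 1)/3 = (1.79560 − 1)/3 = 0.26520.
cos i = 0.51498, so i = 59.004°.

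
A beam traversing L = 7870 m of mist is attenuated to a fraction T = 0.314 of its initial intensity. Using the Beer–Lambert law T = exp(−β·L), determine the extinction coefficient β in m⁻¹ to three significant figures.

0.000147 m⁻¹

Beer–Lambert: T = exp(−βL) ⇒ β = −ln(T)/L = −ln(0.314)/7870 = 1.1584/7870 = 0.0001472 m⁻¹.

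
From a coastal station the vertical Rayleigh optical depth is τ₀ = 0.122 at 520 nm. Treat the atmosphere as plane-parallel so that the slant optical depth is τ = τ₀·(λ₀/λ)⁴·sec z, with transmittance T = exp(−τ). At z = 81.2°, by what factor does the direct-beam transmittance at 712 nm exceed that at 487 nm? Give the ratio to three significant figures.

2.25

Airmass: sec 81.2° = 6.5366.
τ(712 nm) = 0.122 × (520/712)⁴ × 6.5366 = 0.122 × 0.2845 × 6.5366 = 0.2269.
τ(487 nm) = 0.122 × (520/487)⁴ × 6.5366 = 0.122 × 1.2999 × 6.5366 = 1.0366.
T(712)/T(487) = exp(τ_B − τ_A) = exp(0.8097) = 2.2472.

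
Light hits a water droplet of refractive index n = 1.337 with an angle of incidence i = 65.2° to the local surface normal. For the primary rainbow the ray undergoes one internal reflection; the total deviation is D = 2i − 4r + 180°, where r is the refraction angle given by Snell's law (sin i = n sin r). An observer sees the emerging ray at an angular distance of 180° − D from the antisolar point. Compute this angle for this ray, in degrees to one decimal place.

40.7°

sin r = sin 65.2° / 1.337 = 0.9078/1.337 = 0.6790; r = 42.76°.
D = 2·65.2° − 4·42.76° + 180° = 130.40° − 171.05° + 180° = 139.35°.
Angle from antisolar point = 180° − D = 40.65°.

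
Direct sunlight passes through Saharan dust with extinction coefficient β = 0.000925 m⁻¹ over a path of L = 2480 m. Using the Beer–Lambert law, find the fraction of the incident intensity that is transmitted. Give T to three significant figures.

τ = β·L = 0.000925 × 2480 = 2.2940.
T = exp(−2.2940) = 0.1009.

0.101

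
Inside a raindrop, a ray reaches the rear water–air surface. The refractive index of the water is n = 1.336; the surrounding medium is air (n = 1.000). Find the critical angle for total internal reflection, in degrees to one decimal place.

48.5°

sin θ_c = n_air / n = 1.000 / 1.336 = 0.7485.
θ_c = arcsin(0.7485) = 48.46°.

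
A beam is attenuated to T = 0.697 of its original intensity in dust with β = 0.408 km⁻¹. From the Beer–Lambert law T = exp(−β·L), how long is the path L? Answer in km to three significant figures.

0.885 km

Beer–Lambert: T = exp(−βL) ⇒ L = −ln(T)/β = −ln(0.697)/0.408 = 0.3610/0.408 = 0.8847 km.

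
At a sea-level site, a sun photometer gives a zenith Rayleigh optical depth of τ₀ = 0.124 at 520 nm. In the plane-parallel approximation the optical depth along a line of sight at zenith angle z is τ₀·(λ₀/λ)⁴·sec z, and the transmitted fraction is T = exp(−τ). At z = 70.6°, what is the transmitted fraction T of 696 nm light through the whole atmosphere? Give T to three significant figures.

0.890

sec 70.6° = 3.0106.
τ = 0.124 × (520/696)⁴ × 3.0106 = 0.124 × 0.3116 × 3.0106 = 0.1163.
T = exp(−0.1163) = 0.8902.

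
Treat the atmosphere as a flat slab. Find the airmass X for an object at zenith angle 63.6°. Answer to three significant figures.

X = sec z = 1/cos 63.6° = 1/0.4446 = 2.2490.

2.25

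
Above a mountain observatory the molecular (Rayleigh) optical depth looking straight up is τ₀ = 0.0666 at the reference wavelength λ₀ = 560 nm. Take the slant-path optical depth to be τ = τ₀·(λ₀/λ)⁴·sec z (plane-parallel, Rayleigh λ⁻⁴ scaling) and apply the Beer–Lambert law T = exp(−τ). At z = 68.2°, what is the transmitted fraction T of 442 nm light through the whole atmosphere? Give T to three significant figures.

sec 68.2° = 2.6927.
τ = 0.0666 × (560/442)⁴ × 2.6927 = 0.0666 × 2.5767 × 2.6927 = 0.4621.
T = exp(−0.4621) = 0.6300.

0.630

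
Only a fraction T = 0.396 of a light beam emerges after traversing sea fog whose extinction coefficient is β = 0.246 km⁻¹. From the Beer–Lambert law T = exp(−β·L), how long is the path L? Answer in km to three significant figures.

3.77 km

Beer–Lambert: T = exp(−βL) ⇒ L = −ln(T)/β = −ln(0.396)/0.246 = 0.9263/0.246 = 3.766 km.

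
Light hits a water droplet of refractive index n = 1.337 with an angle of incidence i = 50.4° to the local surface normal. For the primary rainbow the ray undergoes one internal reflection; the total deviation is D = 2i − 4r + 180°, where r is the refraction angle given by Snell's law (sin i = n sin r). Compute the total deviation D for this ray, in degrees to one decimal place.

140.0°

sin r = sin 50.4° / 1.337 = 0.7705/1.337 = 0.5763; r = 35.19°.
D = 2·50.4° − 4·35.19° + 180° = 100.80° − 140.76° + 180° = 140.04°.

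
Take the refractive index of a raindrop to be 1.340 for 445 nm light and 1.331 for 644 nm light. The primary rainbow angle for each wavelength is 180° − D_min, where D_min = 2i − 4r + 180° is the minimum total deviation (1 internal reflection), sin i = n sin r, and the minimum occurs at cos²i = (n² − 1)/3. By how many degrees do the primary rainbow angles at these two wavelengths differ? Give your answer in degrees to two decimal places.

At 445 nm (n = 1.340): cos²i = 0.26520 → i = 59.004°, r = 39.770°, D_min = 138.929°, rainbow angle = 41.071°.
At 644 nm (n = 1.331): cos²i = 0.25719 → i = 59.527°, r = 40.356°, D_min = 137.630°, rainbow angle = 42.370°.
Angular width = |41.071° − 42.370°| = 1.299°.

1.30°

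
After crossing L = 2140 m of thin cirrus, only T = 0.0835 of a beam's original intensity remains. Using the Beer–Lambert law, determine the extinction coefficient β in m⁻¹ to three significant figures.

0.00116 m⁻¹

Beer–Lambert: T = exp(−βL) ⇒ β = −ln(T)/L = −ln(0.0835)/2140 = 2.4829/2140 = 0.00116 m⁻¹.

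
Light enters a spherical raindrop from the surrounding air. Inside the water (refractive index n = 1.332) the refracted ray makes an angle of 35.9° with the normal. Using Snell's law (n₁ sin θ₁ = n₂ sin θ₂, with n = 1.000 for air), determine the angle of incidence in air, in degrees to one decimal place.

51.4°

Snell: sin θ_i = n · sin θ_r = 1.332 × sin 35.9° = 1.332 × 0.5864 = 0.7810.
θ_i = arcsin(0.7810) = 51.36°.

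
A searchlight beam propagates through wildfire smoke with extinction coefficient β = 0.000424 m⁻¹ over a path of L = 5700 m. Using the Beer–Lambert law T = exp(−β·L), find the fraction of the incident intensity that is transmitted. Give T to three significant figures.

0.0892

τ = β·L = 0.000424 × 5700 = 2.4168.
T = exp(−2.4168) = 0.0892.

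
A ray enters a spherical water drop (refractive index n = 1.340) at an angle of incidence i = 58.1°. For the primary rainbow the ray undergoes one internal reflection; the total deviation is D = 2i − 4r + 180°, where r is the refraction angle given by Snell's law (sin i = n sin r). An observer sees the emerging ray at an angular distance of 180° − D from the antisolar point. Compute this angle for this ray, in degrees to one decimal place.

sin r = sin 58.1° / 1.340 = 0.8490/1.340 = 0.6336; r = 39.31°.
D = 2·58.1° − 4·39.31° + 180° = 116.20° − 157.25° + 180° = 138.95°.
Angle from antisolar point = 180° − D = 41.05°.

41.1°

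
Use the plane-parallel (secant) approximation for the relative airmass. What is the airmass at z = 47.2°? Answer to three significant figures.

X = sec z = 1/cos 47.2° = 1/0.6794 = 1.4718.

1.47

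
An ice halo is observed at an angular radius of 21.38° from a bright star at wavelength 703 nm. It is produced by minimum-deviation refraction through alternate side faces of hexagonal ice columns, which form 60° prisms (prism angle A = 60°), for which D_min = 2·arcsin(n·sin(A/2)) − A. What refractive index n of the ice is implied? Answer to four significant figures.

Rearranging: n = sin((D_min + A)/2) / sin(A/2).
(D_min + A)/2 = (21.38° + 60°)/2 = 40.690°.
n = sin 40.690° / sin 30° = 0.6520 / 0.5000 = 1.3039.

1.304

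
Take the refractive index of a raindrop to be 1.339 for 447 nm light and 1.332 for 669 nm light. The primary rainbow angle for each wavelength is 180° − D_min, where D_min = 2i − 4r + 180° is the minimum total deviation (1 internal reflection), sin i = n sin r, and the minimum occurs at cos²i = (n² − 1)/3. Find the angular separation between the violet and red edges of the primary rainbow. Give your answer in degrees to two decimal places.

At 447 nm (n = 1.339): cos²i = 0.26431 → i = 59.062°, r = 39.834°, D_min = 138.786°, rainbow angle = 41.214°.
At 669 nm (n = 1.332): cos²i = 0.25807 → i = 59.469°, r = 40.290°, D_min = 137.776°, rainbow angle = 42.224°.
Angular width = |41.214° − 42.224°| = 1.010°.

1.01°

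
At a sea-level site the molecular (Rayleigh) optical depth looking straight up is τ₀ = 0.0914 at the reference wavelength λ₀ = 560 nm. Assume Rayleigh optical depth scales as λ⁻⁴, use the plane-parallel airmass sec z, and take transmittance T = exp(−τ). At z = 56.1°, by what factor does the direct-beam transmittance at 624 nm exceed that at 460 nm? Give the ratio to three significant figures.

Airmass: sec 56.1° = 1.7929.
τ(624 nm) = 0.0914 × (560/624)⁴ × 1.7929 = 0.0914 × 0.6487 × 1.7929 = 0.1063.
τ(460 nm) = 0.0914 × (560/460)⁴ × 1.7929 = 0.0914 × 2.1964 × 1.7929 = 0.3599.
T(624)/T(460) = exp(τ_B − τ_A) = exp(0.2536) = 1.2887.

1.29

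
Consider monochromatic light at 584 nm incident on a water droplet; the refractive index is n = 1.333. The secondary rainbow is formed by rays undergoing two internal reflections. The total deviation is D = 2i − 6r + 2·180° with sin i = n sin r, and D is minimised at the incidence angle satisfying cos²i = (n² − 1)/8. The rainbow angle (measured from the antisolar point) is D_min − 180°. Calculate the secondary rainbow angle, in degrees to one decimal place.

cos²i = (1.77689 − 1)/8 = 0.09711; i = arccos(0.31163) = 71.843°.
sin r = sin 71.843°/1.333 = 0.71283; r = 45.466°.
D_min = 2·71.843° − 6·45.466° + 360° = 230.891°.
Rainbow angle = D_min − 180° = 50.891°.

50.9°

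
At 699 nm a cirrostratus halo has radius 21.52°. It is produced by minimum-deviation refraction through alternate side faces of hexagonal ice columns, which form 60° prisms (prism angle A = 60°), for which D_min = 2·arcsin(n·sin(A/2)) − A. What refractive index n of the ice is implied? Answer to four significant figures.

1.306

Rearranging: n = sin((D_min + A)/2) / sin(A/2).
(D_min + A)/2 = (21.52° + 60°)/2 = 40.760°.
n = sin 40.760° / sin 30° = 0.6529 / 0.5000 = 1.3058.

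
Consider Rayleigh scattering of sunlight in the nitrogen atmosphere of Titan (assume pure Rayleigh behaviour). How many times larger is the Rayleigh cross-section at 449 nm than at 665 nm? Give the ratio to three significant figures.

4.81

Rayleigh scattering ∝ λ⁻⁴, so the ratio of coefficients is the inverse fourth power of the wavelength ratio.
σ(449)/σ(665) = (665/449)⁴ = (1.4811)⁴ = 4.812.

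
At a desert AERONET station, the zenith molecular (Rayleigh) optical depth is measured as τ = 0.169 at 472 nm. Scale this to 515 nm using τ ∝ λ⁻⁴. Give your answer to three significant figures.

τ(515 nm) = τ(472 nm) × (472/515)⁴ = 0.169 × (0.9165)⁴ = 0.169 × 0.7056 = 0.1192.

0.119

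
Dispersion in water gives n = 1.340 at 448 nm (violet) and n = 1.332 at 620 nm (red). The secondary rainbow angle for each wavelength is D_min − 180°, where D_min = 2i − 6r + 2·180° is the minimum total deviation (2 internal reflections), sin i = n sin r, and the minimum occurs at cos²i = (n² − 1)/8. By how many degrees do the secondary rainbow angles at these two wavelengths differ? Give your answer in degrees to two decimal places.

2.08°

At 448 nm (n = 1.340): cos²i = 0.09945 → i = 71.618°, r = 45.088°, D_min = 232.709°, rainbow angle = 52.709°.
At 620 nm (n = 1.332): cos²i = 0.09678 → i = 71.875°, r = 45.520°, D_min = 230.628°, rainbow angle = 50.628°.
Angular width = |52.709° − 50.628°| = 2.080°.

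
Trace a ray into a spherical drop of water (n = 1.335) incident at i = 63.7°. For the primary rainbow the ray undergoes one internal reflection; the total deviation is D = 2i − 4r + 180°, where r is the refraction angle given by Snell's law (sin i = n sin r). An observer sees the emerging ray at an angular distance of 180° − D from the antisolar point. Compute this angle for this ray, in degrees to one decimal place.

sin r = sin 63.7° / 1.335 = 0.8965/1.335 = 0.6715; r = 42.18°.
D = 2·63.7° − 4·42.18° + 180° = 127.40° − 168.74° + 180° = 138.66°.
Angle from antisolar point = 180° − D = 41.34°.

41.3°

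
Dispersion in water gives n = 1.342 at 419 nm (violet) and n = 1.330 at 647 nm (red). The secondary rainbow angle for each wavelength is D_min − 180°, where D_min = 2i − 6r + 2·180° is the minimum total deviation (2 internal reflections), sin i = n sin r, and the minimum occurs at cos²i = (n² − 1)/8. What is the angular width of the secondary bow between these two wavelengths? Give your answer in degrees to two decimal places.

3.12°

At 419 nm (n = 1.342): cos²i = 0.10012 → i = 71.554°, r = 44.981°, D_min = 233.222°, rainbow angle = 53.222°.
At 647 nm (n = 1.330): cos²i = 0.09611 → i = 71.940°, r = 45.630°, D_min = 230.101°, rainbow angle = 50.101°.
Angular width = |53.222° − 50.101°| = 3.121°.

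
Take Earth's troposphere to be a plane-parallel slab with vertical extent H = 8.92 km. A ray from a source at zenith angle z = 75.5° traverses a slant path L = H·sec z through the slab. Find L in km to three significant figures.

sec z = 1/cos 75.5° = 3.9939.
L = 8.92 × 3.9939 = 35.626 km.

35.6 km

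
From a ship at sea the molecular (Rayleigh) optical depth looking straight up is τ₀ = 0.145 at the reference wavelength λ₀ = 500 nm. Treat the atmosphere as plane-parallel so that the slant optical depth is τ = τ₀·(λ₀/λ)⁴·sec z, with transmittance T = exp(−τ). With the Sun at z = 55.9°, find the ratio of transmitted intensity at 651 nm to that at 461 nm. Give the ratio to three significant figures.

1.31

Airmass: sec 55.9° = 1.7837.
τ(651 nm) = 0.145 × (500/651)⁴ × 1.7837 = 0.145 × 0.3480 × 1.7837 = 0.0900.
τ(461 nm) = 0.145 × (500/461)⁴ × 1.7837 = 0.145 × 1.3838 × 1.7837 = 0.3579.
T(651)/T(461) = exp(τ_B − τ_A) = exp(0.2679) = 1.3072.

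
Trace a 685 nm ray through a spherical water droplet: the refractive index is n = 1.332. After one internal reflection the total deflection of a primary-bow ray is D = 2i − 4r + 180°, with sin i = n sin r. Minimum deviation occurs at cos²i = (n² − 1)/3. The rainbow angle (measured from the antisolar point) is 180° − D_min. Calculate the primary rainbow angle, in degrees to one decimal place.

cos²i = (1.77422 − 1)/3 = 0.25807; i = arccos(0.50801) = 59.469°.
sin r = sin 59.469°/1.332 = 0.64666; r = 40.290°.
D_min = 2·59.469° − 4·40.290° + 180° = 137.776°.
Rainbow angle = 180° − D_min = 42.224°.

42.2°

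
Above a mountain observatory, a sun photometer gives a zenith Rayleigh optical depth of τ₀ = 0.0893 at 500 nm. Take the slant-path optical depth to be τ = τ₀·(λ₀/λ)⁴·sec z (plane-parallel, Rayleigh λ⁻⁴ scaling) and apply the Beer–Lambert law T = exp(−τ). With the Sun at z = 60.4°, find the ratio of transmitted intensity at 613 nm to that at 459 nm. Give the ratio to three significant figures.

1.19

Airmass: sec 60.4° = 2.0245.
τ(613 nm) = 0.0893 × (500/613)⁴ × 2.0245 = 0.0893 × 0.4426 × 2.0245 = 0.0800.
τ(459 nm) = 0.0893 × (500/459)⁴ × 2.0245 = 0.0893 × 1.4081 × 2.0245 = 0.2546.
T(613)/T(459) = exp(τ_B − τ_A) = exp(0.1745) = 1.1907.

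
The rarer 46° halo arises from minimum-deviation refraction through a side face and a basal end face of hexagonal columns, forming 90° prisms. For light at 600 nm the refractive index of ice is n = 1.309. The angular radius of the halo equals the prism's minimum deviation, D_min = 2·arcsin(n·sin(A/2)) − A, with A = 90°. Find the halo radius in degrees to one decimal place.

45.5°

n·sin(A/2) = 1.309 × sin 45° = 1.309 × 0.7071 = 0.9256.
D_min = 2·arcsin(0.9256) − 90° = 2 × 67.759° − 90° = 45.519°.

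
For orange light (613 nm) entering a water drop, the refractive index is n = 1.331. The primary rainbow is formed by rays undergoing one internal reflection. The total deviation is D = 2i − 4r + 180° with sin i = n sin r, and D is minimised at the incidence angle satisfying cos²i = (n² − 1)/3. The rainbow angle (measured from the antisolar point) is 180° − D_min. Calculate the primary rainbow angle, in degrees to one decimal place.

42.4°

cos²i = (1.77156 − 1)/3 = 0.25719; i = arccos(0.50714) = 59.527°.
sin r = sin 59.527°/1.331 = 0.64753; r = 40.356°.
D_min = 2·59.527° − 4·40.356° + 180° = 137.630°.
Rainbow angle = 180° − D_min = 42.370°.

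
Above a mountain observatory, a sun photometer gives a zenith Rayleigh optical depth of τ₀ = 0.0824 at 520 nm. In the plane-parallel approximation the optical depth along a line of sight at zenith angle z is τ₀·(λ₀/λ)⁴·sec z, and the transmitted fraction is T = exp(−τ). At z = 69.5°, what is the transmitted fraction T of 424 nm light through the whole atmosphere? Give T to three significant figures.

sec 69.5° = 2.8555.
τ = 0.0824 × (520/424)⁴ × 2.8555 = 0.0824 × 2.2623 × 2.8555 = 0.5323.
T = exp(−0.5323) = 0.5873.

0.587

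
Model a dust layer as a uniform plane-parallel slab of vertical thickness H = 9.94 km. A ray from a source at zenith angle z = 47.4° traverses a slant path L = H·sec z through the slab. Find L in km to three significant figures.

sec z = 1/cos 47.4° = 1.4774.
L = 9.94 × 1.4774 = 14.685 km.

14.7 km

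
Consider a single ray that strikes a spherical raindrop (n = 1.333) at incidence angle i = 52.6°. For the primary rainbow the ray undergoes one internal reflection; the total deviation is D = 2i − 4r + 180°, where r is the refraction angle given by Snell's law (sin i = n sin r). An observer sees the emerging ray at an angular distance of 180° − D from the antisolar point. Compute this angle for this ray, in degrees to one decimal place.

41.1°

sin r = sin 52.6° / 1.333 = 0.7944/1.333 = 0.5960; r = 36.58°.
D = 2·52.6° − 4·36.58° + 180° = 105.20° − 146.32° + 180° = 138.88°.
Angle from antisolar point = 180° − D = 41.12°.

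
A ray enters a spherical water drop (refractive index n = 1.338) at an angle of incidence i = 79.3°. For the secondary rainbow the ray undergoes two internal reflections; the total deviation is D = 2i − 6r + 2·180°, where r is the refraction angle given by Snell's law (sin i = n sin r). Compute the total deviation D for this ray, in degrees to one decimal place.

sin r = sin 79.3° / 1.338 = 0.9826/1.338 = 0.7344; r = 47.26°.
D = 2·79.3° − 6·47.26° + 2·180° = 158.60° − 283.53° + 360° = 235.07°.

235.1°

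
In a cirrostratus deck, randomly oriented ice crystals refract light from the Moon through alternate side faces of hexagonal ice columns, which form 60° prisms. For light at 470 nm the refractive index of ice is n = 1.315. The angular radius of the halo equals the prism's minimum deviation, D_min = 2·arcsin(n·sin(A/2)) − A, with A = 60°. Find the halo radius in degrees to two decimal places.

22.22°

n·sin(A/2) = 1.315 × sin 30° = 1.315 × 0.5000 = 0.6575.
D_min = 2·arcsin(0.6575) − 60° = 2 × 41.109° − 60° = 22.219°.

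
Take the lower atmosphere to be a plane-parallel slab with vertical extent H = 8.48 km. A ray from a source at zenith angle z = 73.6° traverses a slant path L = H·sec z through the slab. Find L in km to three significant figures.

30.0 km

sec z = 1/cos 73.6° = 3.5418.
L = 8.48 × 3.5418 = 30.035 km.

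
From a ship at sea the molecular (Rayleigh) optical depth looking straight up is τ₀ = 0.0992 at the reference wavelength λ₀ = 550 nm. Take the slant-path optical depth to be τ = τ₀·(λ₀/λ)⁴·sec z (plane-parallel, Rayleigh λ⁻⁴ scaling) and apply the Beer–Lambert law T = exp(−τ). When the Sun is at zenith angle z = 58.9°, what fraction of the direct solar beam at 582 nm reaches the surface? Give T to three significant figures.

sec 58.9° = 1.9360.
τ = 0.0992 × (550/582)⁴ × 1.9360 = 0.0992 × 0.7976 × 1.9360 = 0.1532.
T = exp(−0.1532) = 0.8580.

0.858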